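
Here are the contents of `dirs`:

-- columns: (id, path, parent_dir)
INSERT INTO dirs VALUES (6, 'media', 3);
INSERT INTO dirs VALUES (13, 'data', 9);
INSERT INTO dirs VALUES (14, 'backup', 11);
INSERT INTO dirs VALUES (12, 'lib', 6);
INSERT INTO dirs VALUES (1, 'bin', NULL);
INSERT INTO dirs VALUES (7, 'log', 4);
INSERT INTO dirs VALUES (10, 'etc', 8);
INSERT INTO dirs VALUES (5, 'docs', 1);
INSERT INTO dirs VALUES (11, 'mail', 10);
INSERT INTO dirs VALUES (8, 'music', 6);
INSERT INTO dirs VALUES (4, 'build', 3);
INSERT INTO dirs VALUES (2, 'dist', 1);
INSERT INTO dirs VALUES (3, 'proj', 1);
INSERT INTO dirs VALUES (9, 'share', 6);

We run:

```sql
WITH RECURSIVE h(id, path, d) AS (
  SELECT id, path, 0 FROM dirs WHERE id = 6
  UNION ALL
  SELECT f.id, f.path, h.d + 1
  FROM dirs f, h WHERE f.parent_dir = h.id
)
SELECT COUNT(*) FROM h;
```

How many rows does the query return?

Base: id=6 (media) at d 0.
Iteration 1: rows with parent_dir in {6} -> music (id 8, d 1), share (id 9, d 1), lib (id 12, d 1).
Iteration 2: rows with parent_dir in {8,9,12} -> etc (id 10, d 2), data (id 13, d 2).
Iteration 3: rows with parent_dir in {10,13} -> mail (id 11, d 3).
Iteration 4: rows with parent_dir in {11} -> backup (id 14, d 4).
Iteration 5: no rows with parent_dir in {14}; recursion stops.
Total rows emitted: 8.

8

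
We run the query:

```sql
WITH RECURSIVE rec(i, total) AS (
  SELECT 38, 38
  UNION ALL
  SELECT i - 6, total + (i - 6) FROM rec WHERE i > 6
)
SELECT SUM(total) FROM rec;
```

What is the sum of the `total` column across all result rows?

Base: i=38, total=38.
Iteration 1: 38 > 6 holds -> i = 38 - 6 = 32, total = 38 + 32 = 70.
Iteration 2: 32 > 6 holds -> i = 32 - 6 = 26, total = 70 + 26 = 96.
Iteration 3: 26 > 6 holds -> i = 26 - 6 = 20, total = 96 + 20 = 116.
Iteration 4: 20 > 6 holds -> i = 20 - 6 = 14, total = 116 + 14 = 130.
Iteration 5: 14 > 6 holds -> i = 14 - 6 = 8, total = 130 + 8 = 138.
Iteration 6: 8 > 6 holds -> i = 8 - 6 = 2, total = 138 + 2 = 140.
Iteration 7: 2 > 6 fails; recursion stops.
SUM(total) = 38 + 70 + 96 + 116 + 130 + 138 + 140 = 728.

728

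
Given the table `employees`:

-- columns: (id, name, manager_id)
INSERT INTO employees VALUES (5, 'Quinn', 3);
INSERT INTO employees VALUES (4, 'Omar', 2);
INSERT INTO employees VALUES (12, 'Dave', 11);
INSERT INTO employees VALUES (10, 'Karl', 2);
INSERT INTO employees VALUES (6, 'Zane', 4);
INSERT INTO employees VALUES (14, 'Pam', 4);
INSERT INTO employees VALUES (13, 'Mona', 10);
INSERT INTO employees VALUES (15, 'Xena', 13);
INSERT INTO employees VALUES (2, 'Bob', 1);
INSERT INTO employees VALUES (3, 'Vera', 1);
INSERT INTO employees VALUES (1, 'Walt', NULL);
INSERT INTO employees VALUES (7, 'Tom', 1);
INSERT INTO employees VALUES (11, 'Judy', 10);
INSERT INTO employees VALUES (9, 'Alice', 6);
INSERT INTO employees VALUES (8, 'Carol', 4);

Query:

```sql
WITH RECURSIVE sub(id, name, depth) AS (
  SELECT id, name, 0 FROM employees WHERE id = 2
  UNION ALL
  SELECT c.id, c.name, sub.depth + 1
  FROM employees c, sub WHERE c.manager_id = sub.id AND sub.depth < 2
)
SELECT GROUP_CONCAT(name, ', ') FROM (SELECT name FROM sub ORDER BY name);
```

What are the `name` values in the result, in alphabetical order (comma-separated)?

Base: id=2 (Bob) at depth 0.
Iteration 1: rows with manager_id in {2} -> Omar (id 4, depth 1), Karl (id 10, depth 1).
Iteration 2: rows with manager_id in {4,10} -> Zane (id 6, depth 2), Carol (id 8, depth 2), Judy (id 11, depth 2), Mona (id 13, depth 2), Pam (id 14, depth 2).
Iteration 3: depth < 2 fails for all current rows; recursion stops.

Bob, Carol, Judy, Karl, Mona, Omar, Pam, Zane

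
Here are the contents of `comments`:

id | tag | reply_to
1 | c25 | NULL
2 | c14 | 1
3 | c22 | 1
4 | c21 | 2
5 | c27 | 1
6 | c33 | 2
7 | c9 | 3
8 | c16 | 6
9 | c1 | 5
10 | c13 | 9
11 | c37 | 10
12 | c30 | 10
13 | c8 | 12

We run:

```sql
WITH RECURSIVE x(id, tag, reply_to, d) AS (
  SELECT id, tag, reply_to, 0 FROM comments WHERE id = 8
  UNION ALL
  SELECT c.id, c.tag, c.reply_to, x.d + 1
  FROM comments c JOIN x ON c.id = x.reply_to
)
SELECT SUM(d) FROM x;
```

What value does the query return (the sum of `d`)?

6

Base: id=8 (c16), reply_to=6, d 0.
Iteration 1: join on id=6 -> c33 (id 6, reply_to=2, d 1).
Iteration 2: join on id=2 -> c14 (id 2, reply_to=1, d 2).
Iteration 3: join on id=1 -> c25 (id 1, reply_to=NULL, d 3).
Iteration 4: reply_to is NULL; no match; recursion stops.
SUM(d) = 0 + 1 + 2 + 3 = 6.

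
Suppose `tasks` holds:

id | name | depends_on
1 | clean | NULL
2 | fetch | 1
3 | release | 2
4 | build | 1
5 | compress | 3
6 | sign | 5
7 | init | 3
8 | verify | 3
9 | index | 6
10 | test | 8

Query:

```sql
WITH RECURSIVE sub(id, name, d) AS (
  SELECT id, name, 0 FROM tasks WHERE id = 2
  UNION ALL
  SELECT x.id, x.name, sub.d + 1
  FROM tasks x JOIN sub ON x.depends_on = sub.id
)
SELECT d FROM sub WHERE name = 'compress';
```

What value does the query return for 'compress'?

2

Base: id=2 (fetch) at d 0.
Iteration 1: rows with depends_on in {2} -> release (id 3, d 1).
Iteration 2: rows with depends_on in {3} -> compress (id 5, d 2), init (id 7, d 2), verify (id 8, d 2).
Iteration 3: rows with depends_on in {5,7,8} -> sign (id 6, d 3), test (id 10, d 3).
Iteration 4: rows with depends_on in {6,10} -> index (id 9, d 4).
Iteration 5: no rows with depends_on in {9}; recursion stops.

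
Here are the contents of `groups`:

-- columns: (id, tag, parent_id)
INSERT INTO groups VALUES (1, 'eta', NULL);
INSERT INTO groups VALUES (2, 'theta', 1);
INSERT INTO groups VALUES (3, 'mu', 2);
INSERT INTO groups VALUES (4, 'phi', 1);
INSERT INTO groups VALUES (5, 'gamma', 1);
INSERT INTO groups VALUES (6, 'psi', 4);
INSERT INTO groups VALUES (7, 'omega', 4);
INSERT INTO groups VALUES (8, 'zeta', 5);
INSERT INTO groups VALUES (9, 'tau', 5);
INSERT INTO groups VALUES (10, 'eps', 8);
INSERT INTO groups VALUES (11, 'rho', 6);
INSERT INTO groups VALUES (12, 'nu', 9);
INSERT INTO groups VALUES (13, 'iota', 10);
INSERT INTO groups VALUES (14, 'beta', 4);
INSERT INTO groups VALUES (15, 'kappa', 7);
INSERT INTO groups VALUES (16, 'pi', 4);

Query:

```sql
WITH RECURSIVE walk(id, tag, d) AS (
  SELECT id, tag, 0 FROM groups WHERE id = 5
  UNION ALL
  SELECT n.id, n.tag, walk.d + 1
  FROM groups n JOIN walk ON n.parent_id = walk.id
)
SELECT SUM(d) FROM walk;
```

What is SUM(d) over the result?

Base: id=5 (gamma) at d 0.
Iteration 1: rows with parent_id in {5} -> zeta (id 8, d 1), tau (id 9, d 1).
Iteration 2: rows with parent_id in {8,9} -> eps (id 10, d 2), nu (id 12, d 2).
Iteration 3: rows with parent_id in {10,12} -> iota (id 13, d 3).
Iteration 4: no rows with parent_id in {13}; recursion stops.
SUM(d) = 0 + 1 + 1 + 2 + 2 + 3 = 9.

9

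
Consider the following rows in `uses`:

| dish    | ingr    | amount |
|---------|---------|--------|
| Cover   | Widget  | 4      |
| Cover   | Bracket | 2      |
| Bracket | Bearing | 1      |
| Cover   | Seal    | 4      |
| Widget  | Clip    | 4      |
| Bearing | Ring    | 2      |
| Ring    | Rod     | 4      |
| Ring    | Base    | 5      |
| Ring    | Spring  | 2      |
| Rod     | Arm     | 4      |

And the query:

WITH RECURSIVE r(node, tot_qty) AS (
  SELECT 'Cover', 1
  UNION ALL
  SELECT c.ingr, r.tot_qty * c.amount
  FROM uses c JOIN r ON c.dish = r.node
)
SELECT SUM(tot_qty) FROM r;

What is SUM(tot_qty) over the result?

Base: (Cover, tot_qty=1).
Iteration 1: components of {Cover} -> Bracket = 1*2 = 2, Seal = 1*4 = 4, Widget = 1*4 = 4.
Iteration 2: components of {Bracket,Seal,Widget} -> Bearing = 2*1 = 2, Clip = 4*4 = 16.
Iteration 3: components of {Bearing,Clip} -> Ring = 2*2 = 4.
Iteration 4: components of {Ring} -> Base = 4*5 = 20, Rod = 4*4 = 16, Spring = 4*2 = 8.
Iteration 5: components of {Base,Rod,Spring} -> Arm = 16*4 = 64.
Iteration 6: no further components; recursion stops.
SUM(tot_qty) = 1 + 4 + 2 + 4 + 16 + 2 + 4 + 16 + 20 + 8 + 64 = 141.

141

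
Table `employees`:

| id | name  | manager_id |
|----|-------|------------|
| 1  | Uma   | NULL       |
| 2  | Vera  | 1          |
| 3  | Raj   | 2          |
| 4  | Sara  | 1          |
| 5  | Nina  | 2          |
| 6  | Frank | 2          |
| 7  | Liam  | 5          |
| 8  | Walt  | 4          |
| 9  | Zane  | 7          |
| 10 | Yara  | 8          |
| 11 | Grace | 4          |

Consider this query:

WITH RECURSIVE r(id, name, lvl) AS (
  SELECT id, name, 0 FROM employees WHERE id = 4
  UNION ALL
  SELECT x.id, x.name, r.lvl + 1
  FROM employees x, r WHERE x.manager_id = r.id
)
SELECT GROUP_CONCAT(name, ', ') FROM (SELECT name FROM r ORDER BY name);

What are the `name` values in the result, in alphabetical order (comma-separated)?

Base: id=4 (Sara) at lvl 0.
Iteration 1: rows with manager_id in {4} -> Walt (id 8, lvl 1), Grace (id 11, lvl 1).
Iteration 2: rows with manager_id in {8,11} -> Yara (id 10, lvl 2).
Iteration 3: no rows with manager_id in {10}; recursion stops.

Grace, Sara, Walt, Yara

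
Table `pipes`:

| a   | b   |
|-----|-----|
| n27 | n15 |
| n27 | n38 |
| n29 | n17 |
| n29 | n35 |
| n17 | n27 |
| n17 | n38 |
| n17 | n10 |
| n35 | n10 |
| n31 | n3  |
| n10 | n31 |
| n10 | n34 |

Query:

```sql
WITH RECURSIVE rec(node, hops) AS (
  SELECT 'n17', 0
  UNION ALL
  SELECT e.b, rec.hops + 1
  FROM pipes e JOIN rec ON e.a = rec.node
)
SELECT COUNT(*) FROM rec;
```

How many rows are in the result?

Base: (n17, hops=0).
Iteration 1: edges from {n17} -> (n10, hops=1), (n27, hops=1), (n38, hops=1).
Iteration 2: edges from {n10,n27,n38} -> (n15, hops=2), (n31, hops=2), (n34, hops=2), (n38, hops=2).
Iteration 3: edges from {n15,n31,n34,n38} -> (n3, hops=3).
Iteration 4: no outgoing edges from {n3}; recursion stops.
Total rows emitted: 9.

9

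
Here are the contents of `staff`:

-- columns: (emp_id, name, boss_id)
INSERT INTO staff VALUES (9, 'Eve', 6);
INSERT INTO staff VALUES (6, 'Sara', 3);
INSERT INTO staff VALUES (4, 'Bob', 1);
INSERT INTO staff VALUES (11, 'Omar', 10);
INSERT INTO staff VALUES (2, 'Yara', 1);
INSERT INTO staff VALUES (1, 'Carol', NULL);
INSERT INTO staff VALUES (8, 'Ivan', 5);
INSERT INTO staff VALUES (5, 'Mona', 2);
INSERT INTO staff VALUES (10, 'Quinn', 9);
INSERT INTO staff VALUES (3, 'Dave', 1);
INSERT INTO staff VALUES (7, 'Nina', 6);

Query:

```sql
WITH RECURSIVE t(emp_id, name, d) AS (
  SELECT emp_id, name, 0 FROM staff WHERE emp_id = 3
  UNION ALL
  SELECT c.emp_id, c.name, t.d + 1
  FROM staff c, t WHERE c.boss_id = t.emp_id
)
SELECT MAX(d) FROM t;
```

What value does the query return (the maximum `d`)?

4

Base: emp_id=3 (Dave) at d 0.
Iteration 1: rows with boss_id in {3} -> Sara (id 6, d 1).
Iteration 2: rows with boss_id in {6} -> Nina (id 7, d 2), Eve (id 9, d 2).
Iteration 3: rows with boss_id in {7,9} -> Quinn (id 10, d 3).
Iteration 4: rows with boss_id in {10} -> Omar (id 11, d 4).
Iteration 5: no rows with boss_id in {11}; recursion stops.
d values: 0, 1, 2, 2, 3, 4; the maximum is 4.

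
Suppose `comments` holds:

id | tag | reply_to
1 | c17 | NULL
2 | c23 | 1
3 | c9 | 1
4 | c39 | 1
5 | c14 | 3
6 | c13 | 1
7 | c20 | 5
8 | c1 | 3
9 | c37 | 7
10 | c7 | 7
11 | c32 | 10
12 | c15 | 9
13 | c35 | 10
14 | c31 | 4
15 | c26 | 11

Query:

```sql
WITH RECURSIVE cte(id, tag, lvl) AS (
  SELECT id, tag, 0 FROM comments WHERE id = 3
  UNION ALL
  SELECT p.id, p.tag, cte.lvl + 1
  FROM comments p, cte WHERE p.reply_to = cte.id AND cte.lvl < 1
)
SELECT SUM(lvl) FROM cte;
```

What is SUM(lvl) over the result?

2

Base: id=3 (c9) at lvl 0.
Iteration 1: rows with reply_to in {3} -> c14 (id 5, lvl 1), c1 (id 8, lvl 1).
Iteration 2: lvl < 1 fails for all current rows; recursion stops.
SUM(lvl) = 0 + 1 + 1 = 2.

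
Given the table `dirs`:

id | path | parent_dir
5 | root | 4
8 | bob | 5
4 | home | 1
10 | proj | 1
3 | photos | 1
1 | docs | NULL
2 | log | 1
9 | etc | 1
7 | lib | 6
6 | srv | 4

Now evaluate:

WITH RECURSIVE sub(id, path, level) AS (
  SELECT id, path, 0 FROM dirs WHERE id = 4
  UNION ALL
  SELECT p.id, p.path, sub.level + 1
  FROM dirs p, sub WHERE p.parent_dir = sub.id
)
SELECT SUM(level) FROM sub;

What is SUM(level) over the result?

Base: id=4 (home) at level 0.
Iteration 1: rows with parent_dir in {4} -> root (id 5, level 1), srv (id 6, level 1).
Iteration 2: rows with parent_dir in {5,6} -> lib (id 7, level 2), bob (id 8, level 2).
Iteration 3: no rows with parent_dir in {7,8}; recursion stops.
SUM(level) = 0 + 1 + 1 + 2 + 2 = 6.

6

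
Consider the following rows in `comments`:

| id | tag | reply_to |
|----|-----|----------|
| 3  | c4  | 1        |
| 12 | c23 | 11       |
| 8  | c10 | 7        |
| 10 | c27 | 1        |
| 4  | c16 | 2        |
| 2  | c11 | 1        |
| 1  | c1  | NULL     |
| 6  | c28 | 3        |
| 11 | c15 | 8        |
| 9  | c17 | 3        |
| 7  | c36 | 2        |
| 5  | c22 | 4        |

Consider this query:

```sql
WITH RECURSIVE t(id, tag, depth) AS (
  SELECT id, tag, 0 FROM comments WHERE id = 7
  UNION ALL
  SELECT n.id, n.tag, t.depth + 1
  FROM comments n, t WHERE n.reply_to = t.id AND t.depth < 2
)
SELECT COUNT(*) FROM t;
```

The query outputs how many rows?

3

Base: id=7 (c36) at depth 0.
Iteration 1: rows with reply_to in {7} -> c10 (id 8, depth 1).
Iteration 2: rows with reply_to in {8} -> c15 (id 11, depth 2).
Iteration 3: depth < 2 fails for all current rows; recursion stops.
Total rows emitted: 3.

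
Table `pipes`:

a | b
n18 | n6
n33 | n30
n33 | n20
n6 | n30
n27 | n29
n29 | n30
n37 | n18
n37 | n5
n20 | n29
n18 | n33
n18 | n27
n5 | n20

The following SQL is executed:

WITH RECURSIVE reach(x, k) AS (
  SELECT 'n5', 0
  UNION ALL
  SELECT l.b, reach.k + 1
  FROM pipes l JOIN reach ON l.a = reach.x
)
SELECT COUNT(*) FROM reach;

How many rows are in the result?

4

Base: (n5, k=0).
Iteration 1: edges from {n5} -> (n20, k=1).
Iteration 2: edges from {n20} -> (n29, k=2).
Iteration 3: edges from {n29} -> (n30, k=3).
Iteration 4: no outgoing edges from {n30}; recursion stops.
Total rows emitted: 4.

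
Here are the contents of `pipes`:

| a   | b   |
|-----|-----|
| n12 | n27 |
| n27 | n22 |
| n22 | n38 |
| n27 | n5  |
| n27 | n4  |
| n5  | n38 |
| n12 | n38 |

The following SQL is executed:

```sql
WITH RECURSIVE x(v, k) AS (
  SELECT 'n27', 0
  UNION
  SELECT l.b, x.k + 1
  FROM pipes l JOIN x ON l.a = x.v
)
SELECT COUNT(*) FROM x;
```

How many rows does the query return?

5

Base: (n27, k=0).
Iteration 1: edges from {n27} -> (n22, k=1), (n4, k=1), (n5, k=1).
Iteration 2: edges from {n22,n4,n5} -> (n38, k=2). [UNION drops 1 duplicate row(s)]
Iteration 3: no outgoing edges from {n38}; recursion stops.
Total rows emitted: 5.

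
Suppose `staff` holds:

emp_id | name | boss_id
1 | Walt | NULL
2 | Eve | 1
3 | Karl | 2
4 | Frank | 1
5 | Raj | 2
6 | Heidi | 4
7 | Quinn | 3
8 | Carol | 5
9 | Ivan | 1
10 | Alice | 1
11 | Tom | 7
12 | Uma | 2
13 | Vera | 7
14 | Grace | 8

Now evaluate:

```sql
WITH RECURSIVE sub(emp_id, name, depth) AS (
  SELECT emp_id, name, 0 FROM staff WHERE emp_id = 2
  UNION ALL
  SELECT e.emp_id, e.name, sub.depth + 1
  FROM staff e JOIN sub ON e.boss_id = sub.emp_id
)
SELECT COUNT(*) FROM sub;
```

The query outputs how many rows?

Base: emp_id=2 (Eve) at depth 0.
Iteration 1: rows with boss_id in {2} -> Karl (id 3, depth 1), Raj (id 5, depth 1), Uma (id 12, depth 1).
Iteration 2: rows with boss_id in {3,5,12} -> Quinn (id 7, depth 2), Carol (id 8, depth 2).
Iteration 3: rows with boss_id in {7,8} -> Tom (id 11, depth 3), Vera (id 13, depth 3), Grace (id 14, depth 3).
Iteration 4: no rows with boss_id in {11,13,14}; recursion stops.
Total rows emitted: 9.

9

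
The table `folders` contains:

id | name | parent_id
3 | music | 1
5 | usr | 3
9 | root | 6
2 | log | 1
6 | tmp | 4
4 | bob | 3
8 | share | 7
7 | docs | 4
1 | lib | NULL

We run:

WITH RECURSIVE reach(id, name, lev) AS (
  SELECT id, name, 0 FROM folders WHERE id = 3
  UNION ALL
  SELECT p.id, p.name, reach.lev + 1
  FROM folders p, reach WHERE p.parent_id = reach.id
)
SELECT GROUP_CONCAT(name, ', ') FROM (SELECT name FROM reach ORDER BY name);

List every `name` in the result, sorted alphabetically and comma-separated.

Base: id=3 (music) at lev 0.
Iteration 1: rows with parent_id in {3} -> bob (id 4, lev 1), usr (id 5, lev 1).
Iteration 2: rows with parent_id in {4,5} -> tmp (id 6, lev 2), docs (id 7, lev 2).
Iteration 3: rows with parent_id in {6,7} -> share (id 8, lev 3), root (id 9, lev 3).
Iteration 4: no rows with parent_id in {8,9}; recursion stops.

bob, docs, music, root, share, tmp, usr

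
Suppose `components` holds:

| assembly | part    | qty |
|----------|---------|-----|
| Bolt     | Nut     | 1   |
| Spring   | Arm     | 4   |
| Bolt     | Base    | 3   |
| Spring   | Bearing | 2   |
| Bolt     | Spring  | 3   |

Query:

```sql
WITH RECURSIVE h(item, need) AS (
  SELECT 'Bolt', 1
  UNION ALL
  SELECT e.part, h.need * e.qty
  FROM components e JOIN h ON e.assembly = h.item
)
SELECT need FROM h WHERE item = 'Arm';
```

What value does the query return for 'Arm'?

12

Base: (Bolt, need=1).
Iteration 1: components of {Bolt} -> Base = 1*3 = 3, Nut = 1*1 = 1, Spring = 1*3 = 3.
Iteration 2: components of {Base,Nut,Spring} -> Arm = 3*4 = 12, Bearing = 3*2 = 6.
Iteration 3: no further components; recursion stops.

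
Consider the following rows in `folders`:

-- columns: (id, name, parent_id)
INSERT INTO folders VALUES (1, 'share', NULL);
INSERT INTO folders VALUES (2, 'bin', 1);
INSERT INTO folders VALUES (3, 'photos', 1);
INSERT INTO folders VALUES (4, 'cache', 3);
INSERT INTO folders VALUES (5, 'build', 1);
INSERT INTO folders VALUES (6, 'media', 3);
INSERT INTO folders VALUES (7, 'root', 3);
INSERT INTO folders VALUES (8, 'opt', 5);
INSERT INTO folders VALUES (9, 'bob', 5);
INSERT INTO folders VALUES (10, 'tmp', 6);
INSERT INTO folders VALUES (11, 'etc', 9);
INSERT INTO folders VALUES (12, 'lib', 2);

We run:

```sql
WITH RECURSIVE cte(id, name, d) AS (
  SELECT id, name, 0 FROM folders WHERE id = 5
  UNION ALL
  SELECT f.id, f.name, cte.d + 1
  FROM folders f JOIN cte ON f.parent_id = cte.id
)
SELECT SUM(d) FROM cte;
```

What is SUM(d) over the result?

4

Base: id=5 (build) at d 0.
Iteration 1: rows with parent_id in {5} -> opt (id 8, d 1), bob (id 9, d 1).
Iteration 2: rows with parent_id in {8,9} -> etc (id 11, d 2).
Iteration 3: no rows with parent_id in {11}; recursion stops.
SUM(d) = 0 + 1 + 1 + 2 = 4.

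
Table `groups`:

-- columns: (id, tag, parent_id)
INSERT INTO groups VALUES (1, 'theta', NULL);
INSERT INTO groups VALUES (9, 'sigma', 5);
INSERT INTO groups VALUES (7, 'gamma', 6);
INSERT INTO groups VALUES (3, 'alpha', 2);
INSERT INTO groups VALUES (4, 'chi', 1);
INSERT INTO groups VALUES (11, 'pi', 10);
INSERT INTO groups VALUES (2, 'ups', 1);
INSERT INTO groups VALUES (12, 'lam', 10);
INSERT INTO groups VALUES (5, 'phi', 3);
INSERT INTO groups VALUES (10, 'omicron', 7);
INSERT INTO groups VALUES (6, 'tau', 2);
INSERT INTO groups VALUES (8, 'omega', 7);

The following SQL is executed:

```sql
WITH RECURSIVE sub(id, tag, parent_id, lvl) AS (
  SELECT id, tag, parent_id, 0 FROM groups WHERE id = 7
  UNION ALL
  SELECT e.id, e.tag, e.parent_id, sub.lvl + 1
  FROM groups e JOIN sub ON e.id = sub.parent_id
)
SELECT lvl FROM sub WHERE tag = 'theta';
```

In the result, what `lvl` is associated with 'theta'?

3

Base: id=7 (gamma), parent_id=6, lvl 0.
Iteration 1: join on id=6 -> tau (id 6, parent_id=2, lvl 1).
Iteration 2: join on id=2 -> ups (id 2, parent_id=1, lvl 2).
Iteration 3: join on id=1 -> theta (id 1, parent_id=NULL, lvl 3).
Iteration 4: parent_id is NULL; no match; recursion stops.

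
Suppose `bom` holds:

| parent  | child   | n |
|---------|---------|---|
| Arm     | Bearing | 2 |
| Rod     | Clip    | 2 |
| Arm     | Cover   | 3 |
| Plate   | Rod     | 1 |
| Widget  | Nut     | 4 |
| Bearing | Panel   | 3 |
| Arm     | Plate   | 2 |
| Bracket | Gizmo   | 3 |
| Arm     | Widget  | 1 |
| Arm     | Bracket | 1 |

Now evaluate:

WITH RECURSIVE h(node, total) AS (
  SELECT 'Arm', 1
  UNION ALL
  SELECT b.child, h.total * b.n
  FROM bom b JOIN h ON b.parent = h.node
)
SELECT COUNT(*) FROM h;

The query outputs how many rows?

Base: (Arm, total=1).
Iteration 1: components of {Arm} -> Bearing = 1*2 = 2, Bracket = 1*1 = 1, Cover = 1*3 = 3, Plate = 1*2 = 2, Widget = 1*1 = 1.
Iteration 2: components of {Bearing,Bracket,Cover,Plate,Widget} -> Gizmo = 1*3 = 3, Nut = 1*4 = 4, Panel = 2*3 = 6, Rod = 2*1 = 2.
Iteration 3: components of {Gizmo,Nut,Panel,Rod} -> Clip = 2*2 = 4.
Iteration 4: no further components; recursion stops.
Total rows emitted: 11.

11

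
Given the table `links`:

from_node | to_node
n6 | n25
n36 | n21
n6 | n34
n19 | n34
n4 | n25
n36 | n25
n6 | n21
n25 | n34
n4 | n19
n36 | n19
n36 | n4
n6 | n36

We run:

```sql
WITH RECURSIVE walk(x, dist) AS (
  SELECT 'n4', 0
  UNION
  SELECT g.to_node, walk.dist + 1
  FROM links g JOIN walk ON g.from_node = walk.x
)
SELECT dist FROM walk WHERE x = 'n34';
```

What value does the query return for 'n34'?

Base: (n4, dist=0).
Iteration 1: edges from {n4} -> (n19, dist=1), (n25, dist=1).
Iteration 2: edges from {n19,n25} -> (n34, dist=2). [UNION drops 1 duplicate row(s)]
Iteration 3: no outgoing edges from {n34}; recursion stops.

2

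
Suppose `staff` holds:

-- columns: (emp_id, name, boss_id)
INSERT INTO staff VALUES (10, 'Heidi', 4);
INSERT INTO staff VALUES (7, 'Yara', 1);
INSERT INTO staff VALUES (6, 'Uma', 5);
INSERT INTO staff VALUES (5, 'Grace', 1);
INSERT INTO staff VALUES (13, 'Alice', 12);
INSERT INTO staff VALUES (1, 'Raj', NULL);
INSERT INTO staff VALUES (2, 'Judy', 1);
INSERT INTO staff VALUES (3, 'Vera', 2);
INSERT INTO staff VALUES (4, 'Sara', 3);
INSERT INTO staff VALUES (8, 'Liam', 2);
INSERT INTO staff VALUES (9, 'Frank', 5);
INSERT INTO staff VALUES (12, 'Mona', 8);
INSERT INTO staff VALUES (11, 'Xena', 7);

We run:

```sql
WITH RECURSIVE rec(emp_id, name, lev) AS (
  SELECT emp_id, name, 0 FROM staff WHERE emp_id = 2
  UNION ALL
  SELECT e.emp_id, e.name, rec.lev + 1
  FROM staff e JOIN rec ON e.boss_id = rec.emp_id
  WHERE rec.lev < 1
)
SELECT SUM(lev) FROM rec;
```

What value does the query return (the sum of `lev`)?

2

Base: emp_id=2 (Judy) at lev 0.
Iteration 1: rows with boss_id in {2} -> Vera (id 3, lev 1), Liam (id 8, lev 1).
Iteration 2: lev < 1 fails for all current rows; recursion stops.
SUM(lev) = 0 + 1 + 1 = 2.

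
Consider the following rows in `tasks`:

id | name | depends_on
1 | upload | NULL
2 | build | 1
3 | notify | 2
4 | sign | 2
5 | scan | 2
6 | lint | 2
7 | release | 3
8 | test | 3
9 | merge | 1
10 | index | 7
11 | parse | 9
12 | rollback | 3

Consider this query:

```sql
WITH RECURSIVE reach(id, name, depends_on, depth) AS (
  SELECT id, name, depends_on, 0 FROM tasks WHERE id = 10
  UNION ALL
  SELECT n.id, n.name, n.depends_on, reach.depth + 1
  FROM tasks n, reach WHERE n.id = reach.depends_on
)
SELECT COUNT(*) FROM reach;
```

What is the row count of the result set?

Base: id=10 (index), depends_on=7, depth 0.
Iteration 1: join on id=7 -> release (id 7, depends_on=3, depth 1).
Iteration 2: join on id=3 -> notify (id 3, depends_on=2, depth 2).
Iteration 3: join on id=2 -> build (id 2, depends_on=1, depth 3).
Iteration 4: join on id=1 -> upload (id 1, depends_on=NULL, depth 4).
Iteration 5: depends_on is NULL; no match; recursion stops.
Total rows emitted: 5.

5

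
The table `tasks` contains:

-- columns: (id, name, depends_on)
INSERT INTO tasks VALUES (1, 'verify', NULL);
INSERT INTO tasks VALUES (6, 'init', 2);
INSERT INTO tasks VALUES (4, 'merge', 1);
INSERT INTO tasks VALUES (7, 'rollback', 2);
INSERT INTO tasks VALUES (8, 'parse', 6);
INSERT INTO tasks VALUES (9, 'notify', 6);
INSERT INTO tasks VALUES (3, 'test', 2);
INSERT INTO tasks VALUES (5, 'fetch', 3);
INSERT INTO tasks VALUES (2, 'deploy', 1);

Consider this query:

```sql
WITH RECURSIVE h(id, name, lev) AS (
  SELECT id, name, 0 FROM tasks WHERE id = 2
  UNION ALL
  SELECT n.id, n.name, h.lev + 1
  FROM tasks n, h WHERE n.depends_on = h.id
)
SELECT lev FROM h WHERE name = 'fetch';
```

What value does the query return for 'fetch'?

Base: id=2 (deploy) at lev 0.
Iteration 1: rows with depends_on in {2} -> test (id 3, lev 1), init (id 6, lev 1), rollback (id 7, lev 1).
Iteration 2: rows with depends_on in {3,6,7} -> fetch (id 5, lev 2), parse (id 8, lev 2), notify (id 9, lev 2).
Iteration 3: no rows with depends_on in {5,8,9}; recursion stops.

2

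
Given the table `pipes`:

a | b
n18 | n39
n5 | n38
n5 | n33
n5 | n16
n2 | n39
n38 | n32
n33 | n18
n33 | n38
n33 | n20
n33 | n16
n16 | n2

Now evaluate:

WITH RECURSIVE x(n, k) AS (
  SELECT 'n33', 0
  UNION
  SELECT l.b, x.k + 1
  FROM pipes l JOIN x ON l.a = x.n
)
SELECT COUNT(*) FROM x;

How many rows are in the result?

Base: (n33, k=0).
Iteration 1: edges from {n33} -> (n16, k=1), (n18, k=1), (n20, k=1), (n38, k=1).
Iteration 2: edges from {n16,n18,n20,n38} -> (n2, k=2), (n32, k=2), (n39, k=2).
Iteration 3: edges from {n2,n32,n39} -> (n39, k=3).
Iteration 4: no outgoing edges from {n39}; recursion stops.
Total rows emitted: 9.

9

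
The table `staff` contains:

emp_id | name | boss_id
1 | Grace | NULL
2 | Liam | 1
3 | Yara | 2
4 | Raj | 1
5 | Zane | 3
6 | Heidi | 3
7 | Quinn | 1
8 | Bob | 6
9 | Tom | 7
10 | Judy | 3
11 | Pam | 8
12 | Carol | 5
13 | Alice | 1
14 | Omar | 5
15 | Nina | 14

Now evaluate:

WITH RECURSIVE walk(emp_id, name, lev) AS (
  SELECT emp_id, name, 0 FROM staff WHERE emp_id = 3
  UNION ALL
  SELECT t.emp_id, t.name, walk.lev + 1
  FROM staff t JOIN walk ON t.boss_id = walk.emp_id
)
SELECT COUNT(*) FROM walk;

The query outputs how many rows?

Base: emp_id=3 (Yara) at lev 0.
Iteration 1: rows with boss_id in {3} -> Zane (id 5, lev 1), Heidi (id 6, lev 1), Judy (id 10, lev 1).
Iteration 2: rows with boss_id in {5,6,10} -> Bob (id 8, lev 2), Carol (id 12, lev 2), Omar (id 14, lev 2).
Iteration 3: rows with boss_id in {8,12,14} -> Pam (id 11, lev 3), Nina (id 15, lev 3).
Iteration 4: no rows with boss_id in {11,15}; recursion stops.
Total rows emitted: 9.

9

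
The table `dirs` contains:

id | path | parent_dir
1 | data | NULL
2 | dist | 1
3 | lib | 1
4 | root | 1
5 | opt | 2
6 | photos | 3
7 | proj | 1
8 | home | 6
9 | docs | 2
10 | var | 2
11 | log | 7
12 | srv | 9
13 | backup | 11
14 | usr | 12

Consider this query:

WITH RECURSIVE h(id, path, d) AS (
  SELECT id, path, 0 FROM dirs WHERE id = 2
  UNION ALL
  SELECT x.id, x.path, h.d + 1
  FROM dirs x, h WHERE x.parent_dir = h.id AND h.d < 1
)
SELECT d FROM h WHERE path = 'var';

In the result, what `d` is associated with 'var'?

1

Base: id=2 (dist) at d 0.
Iteration 1: rows with parent_dir in {2} -> opt (id 5, d 1), docs (id 9, d 1), var (id 10, d 1).
Iteration 2: d < 1 fails for all current rows; recursion stops.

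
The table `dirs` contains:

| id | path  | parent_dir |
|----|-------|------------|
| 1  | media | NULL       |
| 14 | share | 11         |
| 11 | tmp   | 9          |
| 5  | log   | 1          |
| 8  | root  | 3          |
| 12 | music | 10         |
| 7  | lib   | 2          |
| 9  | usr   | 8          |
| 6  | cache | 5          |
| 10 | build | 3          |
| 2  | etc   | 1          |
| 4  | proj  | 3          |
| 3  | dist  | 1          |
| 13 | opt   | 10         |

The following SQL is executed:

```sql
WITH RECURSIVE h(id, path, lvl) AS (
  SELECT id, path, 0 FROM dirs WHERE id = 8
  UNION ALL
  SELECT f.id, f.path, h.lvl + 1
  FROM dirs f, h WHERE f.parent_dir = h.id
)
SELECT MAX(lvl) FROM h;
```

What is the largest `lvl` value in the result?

Base: id=8 (root) at lvl 0.
Iteration 1: rows with parent_dir in {8} -> usr (id 9, lvl 1).
Iteration 2: rows with parent_dir in {9} -> tmp (id 11, lvl 2).
Iteration 3: rows with parent_dir in {11} -> share (id 14, lvl 3).
Iteration 4: no rows with parent_dir in {14}; recursion stops.
lvl values: 0, 1, 2, 3; the maximum is 3.

3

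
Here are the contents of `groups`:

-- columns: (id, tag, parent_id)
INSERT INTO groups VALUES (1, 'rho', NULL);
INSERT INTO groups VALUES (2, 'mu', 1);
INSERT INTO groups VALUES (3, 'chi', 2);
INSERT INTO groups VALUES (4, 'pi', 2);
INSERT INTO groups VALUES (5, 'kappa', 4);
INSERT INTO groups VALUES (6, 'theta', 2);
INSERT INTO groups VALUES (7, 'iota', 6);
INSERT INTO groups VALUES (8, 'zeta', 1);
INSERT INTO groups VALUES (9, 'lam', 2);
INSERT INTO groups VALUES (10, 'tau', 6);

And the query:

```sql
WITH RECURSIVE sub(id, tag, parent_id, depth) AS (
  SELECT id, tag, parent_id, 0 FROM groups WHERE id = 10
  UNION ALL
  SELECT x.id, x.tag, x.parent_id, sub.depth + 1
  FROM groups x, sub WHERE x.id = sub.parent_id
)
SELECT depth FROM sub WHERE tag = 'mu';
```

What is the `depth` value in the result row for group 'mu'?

Base: id=10 (tau), parent_id=6, depth 0.
Iteration 1: join on id=6 -> theta (id 6, parent_id=2, depth 1).
Iteration 2: join on id=2 -> mu (id 2, parent_id=1, depth 2).
Iteration 3: join on id=1 -> rho (id 1, parent_id=NULL, depth 3).
Iteration 4: parent_id is NULL; no match; recursion stops.

2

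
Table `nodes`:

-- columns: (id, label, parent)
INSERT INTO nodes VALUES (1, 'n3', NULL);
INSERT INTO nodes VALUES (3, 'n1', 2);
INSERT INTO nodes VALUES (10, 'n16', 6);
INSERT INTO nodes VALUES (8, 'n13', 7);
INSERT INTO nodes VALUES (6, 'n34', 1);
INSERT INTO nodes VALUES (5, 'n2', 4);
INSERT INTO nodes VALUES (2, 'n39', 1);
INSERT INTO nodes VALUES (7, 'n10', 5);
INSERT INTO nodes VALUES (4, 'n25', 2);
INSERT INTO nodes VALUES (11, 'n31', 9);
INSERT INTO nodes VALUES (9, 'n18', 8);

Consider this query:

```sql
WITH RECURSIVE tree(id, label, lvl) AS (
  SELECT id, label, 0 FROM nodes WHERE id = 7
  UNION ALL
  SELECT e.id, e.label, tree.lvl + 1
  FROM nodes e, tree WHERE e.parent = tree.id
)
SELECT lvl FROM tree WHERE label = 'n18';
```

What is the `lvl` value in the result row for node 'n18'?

Base: id=7 (n10) at lvl 0.
Iteration 1: rows with parent in {7} -> n13 (id 8, lvl 1).
Iteration 2: rows with parent in {8} -> n18 (id 9, lvl 2).
Iteration 3: rows with parent in {9} -> n31 (id 11, lvl 3).
Iteration 4: no rows with parent in {11}; recursion stops.

2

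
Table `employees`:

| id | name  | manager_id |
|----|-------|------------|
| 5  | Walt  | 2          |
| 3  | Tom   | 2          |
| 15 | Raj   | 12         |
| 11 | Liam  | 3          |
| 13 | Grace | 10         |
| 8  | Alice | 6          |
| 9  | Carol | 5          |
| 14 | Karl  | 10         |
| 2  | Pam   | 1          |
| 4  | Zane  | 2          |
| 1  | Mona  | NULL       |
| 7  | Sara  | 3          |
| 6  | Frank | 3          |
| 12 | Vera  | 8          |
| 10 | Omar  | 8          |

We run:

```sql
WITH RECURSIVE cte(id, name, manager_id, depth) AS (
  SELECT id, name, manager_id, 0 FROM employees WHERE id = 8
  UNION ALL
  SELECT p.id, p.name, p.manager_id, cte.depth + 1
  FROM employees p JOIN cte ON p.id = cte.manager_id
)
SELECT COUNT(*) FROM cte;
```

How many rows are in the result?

5

Base: id=8 (Alice), manager_id=6, depth 0.
Iteration 1: join on id=6 -> Frank (id 6, manager_id=3, depth 1).
Iteration 2: join on id=3 -> Tom (id 3, manager_id=2, depth 2).
Iteration 3: join on id=2 -> Pam (id 2, manager_id=1, depth 3).
Iteration 4: join on id=1 -> Mona (id 1, manager_id=NULL, depth 4).
Iteration 5: manager_id is NULL; no match; recursion stops.
Total rows emitted: 5.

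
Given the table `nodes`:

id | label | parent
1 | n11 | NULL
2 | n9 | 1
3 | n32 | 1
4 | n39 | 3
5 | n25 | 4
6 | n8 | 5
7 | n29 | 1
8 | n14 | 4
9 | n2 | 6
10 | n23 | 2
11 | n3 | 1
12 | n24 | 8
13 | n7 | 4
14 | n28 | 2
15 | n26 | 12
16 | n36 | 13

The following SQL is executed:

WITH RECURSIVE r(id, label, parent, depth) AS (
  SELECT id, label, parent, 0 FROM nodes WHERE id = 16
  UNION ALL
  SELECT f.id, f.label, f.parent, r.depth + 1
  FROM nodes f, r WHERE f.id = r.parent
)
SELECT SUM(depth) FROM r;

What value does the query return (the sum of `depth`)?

10

Base: id=16 (n36), parent=13, depth 0.
Iteration 1: join on id=13 -> n7 (id 13, parent=4, depth 1).
Iteration 2: join on id=4 -> n39 (id 4, parent=3, depth 2).
Iteration 3: join on id=3 -> n32 (id 3, parent=1, depth 3).
Iteration 4: join on id=1 -> n11 (id 1, parent=NULL, depth 4).
Iteration 5: parent is NULL; no match; recursion stops.
SUM(depth) = 0 + 1 + 2 + 3 + 4 = 10.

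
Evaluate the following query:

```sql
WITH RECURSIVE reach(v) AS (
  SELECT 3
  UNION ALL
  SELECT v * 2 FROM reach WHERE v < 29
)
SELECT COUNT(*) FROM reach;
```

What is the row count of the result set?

Base: v=3.
Iteration 1: 3 < 29 holds -> v = 3 * 2 = 6.
Iteration 2: 6 < 29 holds -> v = 6 * 2 = 12.
Iteration 3: 12 < 29 holds -> v = 12 * 2 = 24.
Iteration 4: 24 < 29 holds -> v = 24 * 2 = 48.
Iteration 5: 48 < 29 fails; recursion stops.
Total rows emitted: 5.

5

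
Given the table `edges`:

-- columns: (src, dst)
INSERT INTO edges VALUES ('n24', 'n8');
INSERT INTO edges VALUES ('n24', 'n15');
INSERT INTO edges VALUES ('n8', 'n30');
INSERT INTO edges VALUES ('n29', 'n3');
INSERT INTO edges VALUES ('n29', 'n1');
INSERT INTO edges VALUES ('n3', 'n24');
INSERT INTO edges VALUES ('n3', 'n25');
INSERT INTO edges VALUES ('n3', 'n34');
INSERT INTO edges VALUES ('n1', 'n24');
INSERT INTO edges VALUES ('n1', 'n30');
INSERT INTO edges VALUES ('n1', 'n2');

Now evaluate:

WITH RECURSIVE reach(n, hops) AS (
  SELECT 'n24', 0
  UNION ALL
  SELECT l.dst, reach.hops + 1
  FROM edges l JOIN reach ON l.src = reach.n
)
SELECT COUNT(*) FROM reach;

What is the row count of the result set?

4

Base: (n24, hops=0).
Iteration 1: edges from {n24} -> (n15, hops=1), (n8, hops=1).
Iteration 2: edges from {n15,n8} -> (n30, hops=2).
Iteration 3: no outgoing edges from {n30}; recursion stops.
Total rows emitted: 4.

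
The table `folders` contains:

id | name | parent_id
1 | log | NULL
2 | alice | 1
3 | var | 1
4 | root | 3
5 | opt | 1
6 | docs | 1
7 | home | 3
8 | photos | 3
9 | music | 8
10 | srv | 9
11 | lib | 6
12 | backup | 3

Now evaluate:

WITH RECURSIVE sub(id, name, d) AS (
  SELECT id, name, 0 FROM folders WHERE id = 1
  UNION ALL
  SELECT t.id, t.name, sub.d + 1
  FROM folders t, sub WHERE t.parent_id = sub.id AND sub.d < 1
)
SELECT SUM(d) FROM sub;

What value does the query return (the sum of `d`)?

4

Base: id=1 (log) at d 0.
Iteration 1: rows with parent_id in {1} -> alice (id 2, d 1), var (id 3, d 1), opt (id 5, d 1), docs (id 6, d 1).
Iteration 2: d < 1 fails for all current rows; recursion stops.
SUM(d) = 0 + 1 + 1 + 1 + 1 = 4.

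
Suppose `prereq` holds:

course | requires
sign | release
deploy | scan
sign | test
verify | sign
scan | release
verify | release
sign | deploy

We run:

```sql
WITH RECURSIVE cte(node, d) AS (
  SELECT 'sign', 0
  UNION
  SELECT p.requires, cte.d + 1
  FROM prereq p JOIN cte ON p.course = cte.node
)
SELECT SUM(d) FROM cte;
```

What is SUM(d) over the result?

Base: (sign, d=0).
Iteration 1: edges from {sign} -> (deploy, d=1), (release, d=1), (test, d=1).
Iteration 2: edges from {deploy,release,test} -> (scan, d=2).
Iteration 3: edges from {scan} -> (release, d=3).
Iteration 4: no outgoing edges from {release}; recursion stops.
SUM(d) = 0 + 1 + 1 + 1 + 2 + 3 = 8.

8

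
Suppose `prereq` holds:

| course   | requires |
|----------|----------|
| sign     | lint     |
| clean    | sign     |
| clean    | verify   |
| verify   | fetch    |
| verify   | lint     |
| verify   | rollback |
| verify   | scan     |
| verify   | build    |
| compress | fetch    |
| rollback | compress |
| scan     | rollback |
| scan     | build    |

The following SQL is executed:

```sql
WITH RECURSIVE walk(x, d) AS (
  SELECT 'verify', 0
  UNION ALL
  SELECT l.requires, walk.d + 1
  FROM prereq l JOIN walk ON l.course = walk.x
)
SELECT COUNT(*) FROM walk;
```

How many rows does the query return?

12

Base: (verify, d=0).
Iteration 1: edges from {verify} -> (build, d=1), (fetch, d=1), (lint, d=1), (rollback, d=1), (scan, d=1).
Iteration 2: edges from {build,fetch,lint,rollback,scan} -> (build, d=2), (compress, d=2), (rollback, d=2).
Iteration 3: edges from {build,compress,rollback} -> (compress, d=3), (fetch, d=3).
Iteration 4: edges from {compress,fetch} -> (fetch, d=4).
Iteration 5: no outgoing edges from {fetch}; recursion stops.
Total rows emitted: 12.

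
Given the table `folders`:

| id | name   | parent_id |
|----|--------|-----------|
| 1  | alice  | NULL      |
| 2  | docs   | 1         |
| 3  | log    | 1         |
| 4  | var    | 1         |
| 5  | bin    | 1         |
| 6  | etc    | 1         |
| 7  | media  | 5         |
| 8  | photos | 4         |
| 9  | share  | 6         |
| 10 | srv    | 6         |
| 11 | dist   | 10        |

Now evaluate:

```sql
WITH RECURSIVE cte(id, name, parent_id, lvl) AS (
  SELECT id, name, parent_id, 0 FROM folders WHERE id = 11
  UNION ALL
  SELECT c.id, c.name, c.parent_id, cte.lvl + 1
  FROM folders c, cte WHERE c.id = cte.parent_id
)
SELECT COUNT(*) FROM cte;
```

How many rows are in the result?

4

Base: id=11 (dist), parent_id=10, lvl 0.
Iteration 1: join on id=10 -> srv (id 10, parent_id=6, lvl 1).
Iteration 2: join on id=6 -> etc (id 6, parent_id=1, lvl 2).
Iteration 3: join on id=1 -> alice (id 1, parent_id=NULL, lvl 3).
Iteration 4: parent_id is NULL; no match; recursion stops.
Total rows emitted: 4.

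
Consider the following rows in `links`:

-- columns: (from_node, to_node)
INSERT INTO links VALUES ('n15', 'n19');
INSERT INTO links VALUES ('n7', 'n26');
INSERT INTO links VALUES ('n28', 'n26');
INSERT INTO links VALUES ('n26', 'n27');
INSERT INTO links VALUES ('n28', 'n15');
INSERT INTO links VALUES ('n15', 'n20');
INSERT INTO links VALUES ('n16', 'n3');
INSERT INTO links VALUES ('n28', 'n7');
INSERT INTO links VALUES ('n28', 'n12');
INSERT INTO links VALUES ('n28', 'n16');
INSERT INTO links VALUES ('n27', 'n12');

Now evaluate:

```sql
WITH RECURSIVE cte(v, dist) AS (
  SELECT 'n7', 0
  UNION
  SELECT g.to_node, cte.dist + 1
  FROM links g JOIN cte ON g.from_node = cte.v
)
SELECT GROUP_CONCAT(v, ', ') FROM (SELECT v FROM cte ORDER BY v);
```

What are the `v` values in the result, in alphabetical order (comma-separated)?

n12, n26, n27, n7

Base: (n7, dist=0).
Iteration 1: edges from {n7} -> (n26, dist=1).
Iteration 2: edges from {n26} -> (n27, dist=2).
Iteration 3: edges from {n27} -> (n12, dist=3).
Iteration 4: no outgoing edges from {n12}; recursion stops.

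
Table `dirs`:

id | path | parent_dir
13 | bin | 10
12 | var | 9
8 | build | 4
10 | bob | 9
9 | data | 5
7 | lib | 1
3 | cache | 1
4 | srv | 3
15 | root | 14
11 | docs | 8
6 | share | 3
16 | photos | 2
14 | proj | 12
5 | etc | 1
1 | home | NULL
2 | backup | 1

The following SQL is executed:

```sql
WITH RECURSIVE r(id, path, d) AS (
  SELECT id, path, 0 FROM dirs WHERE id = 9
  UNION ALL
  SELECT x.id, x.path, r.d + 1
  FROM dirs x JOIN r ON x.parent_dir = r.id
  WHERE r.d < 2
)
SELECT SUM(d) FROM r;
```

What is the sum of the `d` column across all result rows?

6

Base: id=9 (data) at d 0.
Iteration 1: rows with parent_dir in {9} -> bob (id 10, d 1), var (id 12, d 1).
Iteration 2: rows with parent_dir in {10,12} -> bin (id 13, d 2), proj (id 14, d 2).
Iteration 3: d < 2 fails for all current rows; recursion stops.
SUM(d) = 0 + 1 + 1 + 2 + 2 = 6.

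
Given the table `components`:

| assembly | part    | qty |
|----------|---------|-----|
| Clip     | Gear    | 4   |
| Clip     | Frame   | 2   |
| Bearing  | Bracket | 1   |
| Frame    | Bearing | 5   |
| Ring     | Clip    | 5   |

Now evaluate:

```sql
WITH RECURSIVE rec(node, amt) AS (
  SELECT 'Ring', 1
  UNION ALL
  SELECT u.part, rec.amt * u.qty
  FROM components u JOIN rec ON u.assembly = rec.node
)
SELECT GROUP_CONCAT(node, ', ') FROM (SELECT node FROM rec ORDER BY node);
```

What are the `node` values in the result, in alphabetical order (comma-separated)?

Bearing, Bracket, Clip, Frame, Gear, Ring

Base: (Ring, amt=1).
Iteration 1: components of {Ring} -> Clip = 1*5 = 5.
Iteration 2: components of {Clip} -> Frame = 5*2 = 10, Gear = 5*4 = 20.
Iteration 3: components of {Frame,Gear} -> Bearing = 10*5 = 50.
Iteration 4: components of {Bearing} -> Bracket = 50*1 = 50.
Iteration 5: no further components; recursion stops.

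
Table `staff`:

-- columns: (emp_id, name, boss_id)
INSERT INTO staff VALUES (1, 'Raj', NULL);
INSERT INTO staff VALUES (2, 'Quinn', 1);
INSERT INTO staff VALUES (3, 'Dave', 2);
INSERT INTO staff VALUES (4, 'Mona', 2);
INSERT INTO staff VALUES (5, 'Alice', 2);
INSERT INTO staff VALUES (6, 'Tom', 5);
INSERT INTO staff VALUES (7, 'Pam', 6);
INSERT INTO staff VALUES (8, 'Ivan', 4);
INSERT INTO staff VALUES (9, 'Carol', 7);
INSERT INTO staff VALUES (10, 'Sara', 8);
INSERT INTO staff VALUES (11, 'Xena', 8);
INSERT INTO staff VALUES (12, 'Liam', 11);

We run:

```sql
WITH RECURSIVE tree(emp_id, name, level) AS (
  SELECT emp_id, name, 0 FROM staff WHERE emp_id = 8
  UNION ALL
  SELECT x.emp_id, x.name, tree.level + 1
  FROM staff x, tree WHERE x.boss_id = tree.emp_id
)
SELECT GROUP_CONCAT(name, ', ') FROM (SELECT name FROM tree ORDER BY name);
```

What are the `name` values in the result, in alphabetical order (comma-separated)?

Ivan, Liam, Sara, Xena

Base: emp_id=8 (Ivan) at level 0.
Iteration 1: rows with boss_id in {8} -> Sara (id 10, level 1), Xena (id 11, level 1).
Iteration 2: rows with boss_id in {10,11} -> Liam (id 12, level 2).
Iteration 3: no rows with boss_id in {12}; recursion stops.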